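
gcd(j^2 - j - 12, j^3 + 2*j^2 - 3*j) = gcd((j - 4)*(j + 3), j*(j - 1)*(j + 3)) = j + 3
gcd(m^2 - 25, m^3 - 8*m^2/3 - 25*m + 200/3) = m^2 - 25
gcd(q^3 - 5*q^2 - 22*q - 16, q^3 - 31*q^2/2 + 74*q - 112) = q - 8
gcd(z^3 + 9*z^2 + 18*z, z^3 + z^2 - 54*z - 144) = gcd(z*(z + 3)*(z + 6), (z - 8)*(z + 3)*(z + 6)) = z^2 + 9*z + 18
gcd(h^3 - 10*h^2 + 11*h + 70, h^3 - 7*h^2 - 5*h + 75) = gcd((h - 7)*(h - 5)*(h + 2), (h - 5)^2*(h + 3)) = h - 5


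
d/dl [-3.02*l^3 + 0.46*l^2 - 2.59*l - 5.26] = -9.06*l^2 + 0.92*l - 2.59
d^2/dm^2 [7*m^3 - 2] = 42*m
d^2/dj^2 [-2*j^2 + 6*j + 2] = -4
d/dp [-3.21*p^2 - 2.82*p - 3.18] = -6.42*p - 2.82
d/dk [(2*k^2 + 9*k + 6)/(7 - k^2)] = (9*k^2 + 40*k + 63)/(k^4 - 14*k^2 + 49)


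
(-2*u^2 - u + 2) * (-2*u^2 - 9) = 4*u^4 + 2*u^3 + 14*u^2 + 9*u - 18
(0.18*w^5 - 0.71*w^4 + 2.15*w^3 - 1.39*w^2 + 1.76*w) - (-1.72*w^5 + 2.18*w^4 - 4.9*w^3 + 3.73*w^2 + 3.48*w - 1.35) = 1.9*w^5 - 2.89*w^4 + 7.05*w^3 - 5.12*w^2 - 1.72*w + 1.35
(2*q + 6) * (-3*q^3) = -6*q^4 - 18*q^3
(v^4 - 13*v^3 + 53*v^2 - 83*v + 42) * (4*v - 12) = 4*v^5 - 64*v^4 + 368*v^3 - 968*v^2 + 1164*v - 504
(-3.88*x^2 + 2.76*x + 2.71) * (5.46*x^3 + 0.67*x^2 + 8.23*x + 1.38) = -21.1848*x^5 + 12.47*x^4 - 15.2866*x^3 + 19.1761*x^2 + 26.1121*x + 3.7398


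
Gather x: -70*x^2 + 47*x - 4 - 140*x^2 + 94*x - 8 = -210*x^2 + 141*x - 12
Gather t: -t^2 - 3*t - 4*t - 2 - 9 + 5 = -t^2 - 7*t - 6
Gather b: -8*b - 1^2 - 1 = -8*b - 2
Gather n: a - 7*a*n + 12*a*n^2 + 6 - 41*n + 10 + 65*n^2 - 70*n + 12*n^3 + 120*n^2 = a + 12*n^3 + n^2*(12*a + 185) + n*(-7*a - 111) + 16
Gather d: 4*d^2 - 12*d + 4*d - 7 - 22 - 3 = 4*d^2 - 8*d - 32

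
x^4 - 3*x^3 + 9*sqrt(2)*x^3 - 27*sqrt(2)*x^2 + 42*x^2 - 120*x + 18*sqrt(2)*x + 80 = (x - 2)*(x - 1)*(x + 4*sqrt(2))*(x + 5*sqrt(2))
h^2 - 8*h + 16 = (h - 4)^2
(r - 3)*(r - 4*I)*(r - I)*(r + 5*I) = r^4 - 3*r^3 + 21*r^2 - 63*r - 20*I*r + 60*I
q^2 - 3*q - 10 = (q - 5)*(q + 2)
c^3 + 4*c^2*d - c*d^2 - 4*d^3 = (c - d)*(c + d)*(c + 4*d)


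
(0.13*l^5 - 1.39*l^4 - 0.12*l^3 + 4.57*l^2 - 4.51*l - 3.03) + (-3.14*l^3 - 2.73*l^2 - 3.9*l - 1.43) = 0.13*l^5 - 1.39*l^4 - 3.26*l^3 + 1.84*l^2 - 8.41*l - 4.46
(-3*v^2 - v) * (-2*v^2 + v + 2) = 6*v^4 - v^3 - 7*v^2 - 2*v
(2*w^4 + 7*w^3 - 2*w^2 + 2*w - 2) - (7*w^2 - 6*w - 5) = 2*w^4 + 7*w^3 - 9*w^2 + 8*w + 3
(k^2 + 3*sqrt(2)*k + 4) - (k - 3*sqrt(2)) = k^2 - k + 3*sqrt(2)*k + 4 + 3*sqrt(2)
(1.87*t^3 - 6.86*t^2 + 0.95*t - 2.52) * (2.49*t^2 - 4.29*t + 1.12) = 4.6563*t^5 - 25.1037*t^4 + 33.8893*t^3 - 18.0335*t^2 + 11.8748*t - 2.8224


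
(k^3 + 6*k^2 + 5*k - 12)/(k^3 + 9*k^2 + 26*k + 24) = (k - 1)/(k + 2)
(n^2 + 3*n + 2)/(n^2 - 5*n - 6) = (n + 2)/(n - 6)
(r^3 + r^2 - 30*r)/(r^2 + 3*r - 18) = r*(r - 5)/(r - 3)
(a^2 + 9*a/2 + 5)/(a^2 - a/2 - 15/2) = (a + 2)/(a - 3)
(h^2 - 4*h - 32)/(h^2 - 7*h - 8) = (h + 4)/(h + 1)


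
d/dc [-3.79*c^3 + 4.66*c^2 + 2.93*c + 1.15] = -11.37*c^2 + 9.32*c + 2.93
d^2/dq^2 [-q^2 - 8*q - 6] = -2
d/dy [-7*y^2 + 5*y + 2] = 5 - 14*y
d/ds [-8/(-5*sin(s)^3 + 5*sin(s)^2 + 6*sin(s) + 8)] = 8*(-15*sin(s)^2 + 10*sin(s) + 6)*cos(s)/(-5*sin(s)^3 + 5*sin(s)^2 + 6*sin(s) + 8)^2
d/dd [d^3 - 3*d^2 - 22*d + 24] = 3*d^2 - 6*d - 22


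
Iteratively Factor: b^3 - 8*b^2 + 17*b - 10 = (b - 5)*(b^2 - 3*b + 2) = (b - 5)*(b - 1)*(b - 2)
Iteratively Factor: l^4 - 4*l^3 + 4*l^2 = (l - 2)*(l^3 - 2*l^2) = l*(l - 2)*(l^2 - 2*l) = l*(l - 2)^2*(l)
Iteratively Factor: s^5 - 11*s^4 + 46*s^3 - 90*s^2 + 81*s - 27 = (s - 3)*(s^4 - 8*s^3 + 22*s^2 - 24*s + 9) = (s - 3)*(s - 1)*(s^3 - 7*s^2 + 15*s - 9) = (s - 3)^2*(s - 1)*(s^2 - 4*s + 3) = (s - 3)^2*(s - 1)^2*(s - 3)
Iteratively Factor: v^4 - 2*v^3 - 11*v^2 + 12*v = (v + 3)*(v^3 - 5*v^2 + 4*v) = (v - 4)*(v + 3)*(v^2 - v) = (v - 4)*(v - 1)*(v + 3)*(v)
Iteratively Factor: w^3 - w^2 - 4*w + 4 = (w - 2)*(w^2 + w - 2) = (w - 2)*(w - 1)*(w + 2)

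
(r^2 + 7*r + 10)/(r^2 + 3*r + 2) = (r + 5)/(r + 1)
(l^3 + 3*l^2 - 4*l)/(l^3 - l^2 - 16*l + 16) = l/(l - 4)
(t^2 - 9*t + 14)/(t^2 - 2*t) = (t - 7)/t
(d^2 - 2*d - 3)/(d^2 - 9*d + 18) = (d + 1)/(d - 6)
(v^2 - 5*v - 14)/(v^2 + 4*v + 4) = (v - 7)/(v + 2)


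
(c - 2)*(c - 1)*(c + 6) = c^3 + 3*c^2 - 16*c + 12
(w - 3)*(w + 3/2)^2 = w^3 - 27*w/4 - 27/4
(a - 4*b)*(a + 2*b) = a^2 - 2*a*b - 8*b^2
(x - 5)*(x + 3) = x^2 - 2*x - 15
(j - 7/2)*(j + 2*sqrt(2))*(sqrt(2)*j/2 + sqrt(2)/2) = sqrt(2)*j^3/2 - 5*sqrt(2)*j^2/4 + 2*j^2 - 5*j - 7*sqrt(2)*j/4 - 7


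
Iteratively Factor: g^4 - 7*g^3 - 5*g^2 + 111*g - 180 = (g - 5)*(g^3 - 2*g^2 - 15*g + 36) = (g - 5)*(g - 3)*(g^2 + g - 12) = (g - 5)*(g - 3)*(g + 4)*(g - 3)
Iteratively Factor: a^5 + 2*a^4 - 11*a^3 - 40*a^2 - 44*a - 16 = (a + 1)*(a^4 + a^3 - 12*a^2 - 28*a - 16) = (a - 4)*(a + 1)*(a^3 + 5*a^2 + 8*a + 4) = (a - 4)*(a + 1)*(a + 2)*(a^2 + 3*a + 2) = (a - 4)*(a + 1)*(a + 2)^2*(a + 1)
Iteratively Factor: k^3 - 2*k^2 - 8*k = (k - 4)*(k^2 + 2*k) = k*(k - 4)*(k + 2)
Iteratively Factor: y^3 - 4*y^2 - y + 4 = (y + 1)*(y^2 - 5*y + 4) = (y - 4)*(y + 1)*(y - 1)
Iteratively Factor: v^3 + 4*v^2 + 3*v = (v)*(v^2 + 4*v + 3) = v*(v + 1)*(v + 3)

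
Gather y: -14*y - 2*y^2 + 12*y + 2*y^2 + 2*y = 0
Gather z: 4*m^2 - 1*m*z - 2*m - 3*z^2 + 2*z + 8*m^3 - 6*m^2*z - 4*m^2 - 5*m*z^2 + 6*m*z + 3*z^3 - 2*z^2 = 8*m^3 - 2*m + 3*z^3 + z^2*(-5*m - 5) + z*(-6*m^2 + 5*m + 2)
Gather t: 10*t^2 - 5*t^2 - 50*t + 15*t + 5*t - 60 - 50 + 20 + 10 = 5*t^2 - 30*t - 80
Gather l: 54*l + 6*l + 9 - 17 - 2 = 60*l - 10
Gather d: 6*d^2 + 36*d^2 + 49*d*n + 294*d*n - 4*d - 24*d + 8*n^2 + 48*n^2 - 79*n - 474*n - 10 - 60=42*d^2 + d*(343*n - 28) + 56*n^2 - 553*n - 70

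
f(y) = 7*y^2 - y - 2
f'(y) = 14*y - 1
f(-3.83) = 104.51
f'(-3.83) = -54.62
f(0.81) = 1.78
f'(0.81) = 10.34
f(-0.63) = 1.41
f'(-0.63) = -9.82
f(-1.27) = 10.56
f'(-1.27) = -18.78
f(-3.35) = 79.91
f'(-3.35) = -47.90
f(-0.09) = -1.85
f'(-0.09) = -2.26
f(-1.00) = 6.00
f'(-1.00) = -15.00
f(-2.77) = 54.48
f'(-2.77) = -39.78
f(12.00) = 994.00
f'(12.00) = 167.00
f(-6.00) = 256.00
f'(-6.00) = -85.00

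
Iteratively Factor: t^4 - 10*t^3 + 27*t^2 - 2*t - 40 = (t - 4)*(t^3 - 6*t^2 + 3*t + 10) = (t - 4)*(t - 2)*(t^2 - 4*t - 5) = (t - 4)*(t - 2)*(t + 1)*(t - 5)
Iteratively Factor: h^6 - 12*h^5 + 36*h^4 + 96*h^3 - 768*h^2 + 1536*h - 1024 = (h + 4)*(h^5 - 16*h^4 + 100*h^3 - 304*h^2 + 448*h - 256) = (h - 4)*(h + 4)*(h^4 - 12*h^3 + 52*h^2 - 96*h + 64) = (h - 4)^2*(h + 4)*(h^3 - 8*h^2 + 20*h - 16) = (h - 4)^2*(h - 2)*(h + 4)*(h^2 - 6*h + 8) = (h - 4)^3*(h - 2)*(h + 4)*(h - 2)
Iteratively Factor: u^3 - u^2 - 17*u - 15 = (u + 1)*(u^2 - 2*u - 15) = (u - 5)*(u + 1)*(u + 3)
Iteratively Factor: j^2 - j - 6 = (j - 3)*(j + 2)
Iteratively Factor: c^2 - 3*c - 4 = (c - 4)*(c + 1)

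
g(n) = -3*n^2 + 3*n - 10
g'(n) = 3 - 6*n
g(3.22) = -31.45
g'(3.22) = -16.32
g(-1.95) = -27.26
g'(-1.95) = 14.70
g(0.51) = -9.25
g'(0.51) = -0.06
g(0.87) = -9.66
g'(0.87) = -2.22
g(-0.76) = -14.01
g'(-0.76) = 7.56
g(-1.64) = -22.99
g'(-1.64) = 12.84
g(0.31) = -9.36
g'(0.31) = 1.14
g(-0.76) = -14.01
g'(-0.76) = 7.56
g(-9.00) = -280.00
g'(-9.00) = 57.00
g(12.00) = -406.00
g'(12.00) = -69.00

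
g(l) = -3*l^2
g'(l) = -6*l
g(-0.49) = -0.72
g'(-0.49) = 2.94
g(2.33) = -16.29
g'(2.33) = -13.98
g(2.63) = -20.75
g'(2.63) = -15.78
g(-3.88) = -45.16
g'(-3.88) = 23.28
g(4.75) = -67.69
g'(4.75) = -28.50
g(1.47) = -6.48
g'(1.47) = -8.82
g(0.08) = -0.02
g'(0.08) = -0.48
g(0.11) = -0.04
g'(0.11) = -0.66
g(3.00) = -27.00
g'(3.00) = -18.00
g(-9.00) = -243.00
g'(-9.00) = 54.00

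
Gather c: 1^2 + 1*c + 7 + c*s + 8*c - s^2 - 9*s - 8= c*(s + 9) - s^2 - 9*s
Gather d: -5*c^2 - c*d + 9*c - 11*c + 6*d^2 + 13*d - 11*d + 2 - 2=-5*c^2 - 2*c + 6*d^2 + d*(2 - c)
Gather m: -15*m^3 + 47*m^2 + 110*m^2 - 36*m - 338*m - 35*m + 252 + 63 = -15*m^3 + 157*m^2 - 409*m + 315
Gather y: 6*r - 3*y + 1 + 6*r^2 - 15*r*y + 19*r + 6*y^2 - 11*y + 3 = 6*r^2 + 25*r + 6*y^2 + y*(-15*r - 14) + 4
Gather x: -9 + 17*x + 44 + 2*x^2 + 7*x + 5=2*x^2 + 24*x + 40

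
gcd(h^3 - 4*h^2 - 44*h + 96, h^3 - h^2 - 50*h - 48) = h^2 - 2*h - 48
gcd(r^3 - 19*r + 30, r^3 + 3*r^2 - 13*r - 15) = r^2 + 2*r - 15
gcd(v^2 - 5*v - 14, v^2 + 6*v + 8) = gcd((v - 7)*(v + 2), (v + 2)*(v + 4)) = v + 2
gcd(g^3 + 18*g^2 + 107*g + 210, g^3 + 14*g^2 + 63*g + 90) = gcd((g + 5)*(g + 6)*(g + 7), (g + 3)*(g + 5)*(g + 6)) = g^2 + 11*g + 30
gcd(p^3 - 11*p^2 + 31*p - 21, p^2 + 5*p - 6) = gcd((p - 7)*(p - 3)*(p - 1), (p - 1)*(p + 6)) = p - 1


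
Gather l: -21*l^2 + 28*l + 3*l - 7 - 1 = -21*l^2 + 31*l - 8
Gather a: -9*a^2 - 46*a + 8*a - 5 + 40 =-9*a^2 - 38*a + 35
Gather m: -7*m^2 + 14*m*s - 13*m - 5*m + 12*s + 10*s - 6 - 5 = -7*m^2 + m*(14*s - 18) + 22*s - 11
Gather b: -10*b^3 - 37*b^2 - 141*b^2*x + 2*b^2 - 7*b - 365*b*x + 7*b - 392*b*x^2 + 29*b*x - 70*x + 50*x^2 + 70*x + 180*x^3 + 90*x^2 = -10*b^3 + b^2*(-141*x - 35) + b*(-392*x^2 - 336*x) + 180*x^3 + 140*x^2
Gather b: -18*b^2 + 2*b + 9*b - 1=-18*b^2 + 11*b - 1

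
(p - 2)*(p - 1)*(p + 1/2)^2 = p^4 - 2*p^3 - 3*p^2/4 + 5*p/4 + 1/2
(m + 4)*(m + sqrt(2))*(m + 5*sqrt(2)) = m^3 + 4*m^2 + 6*sqrt(2)*m^2 + 10*m + 24*sqrt(2)*m + 40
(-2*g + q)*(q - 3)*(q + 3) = -2*g*q^2 + 18*g + q^3 - 9*q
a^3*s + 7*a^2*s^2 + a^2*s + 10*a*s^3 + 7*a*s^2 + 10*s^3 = (a + 2*s)*(a + 5*s)*(a*s + s)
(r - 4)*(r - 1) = r^2 - 5*r + 4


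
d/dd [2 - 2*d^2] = -4*d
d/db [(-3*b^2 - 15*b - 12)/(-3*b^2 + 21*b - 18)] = 2*(-6*b^2 + 2*b + 29)/(b^4 - 14*b^3 + 61*b^2 - 84*b + 36)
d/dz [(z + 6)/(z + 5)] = -1/(z + 5)^2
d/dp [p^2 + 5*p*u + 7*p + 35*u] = 2*p + 5*u + 7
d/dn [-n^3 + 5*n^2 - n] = -3*n^2 + 10*n - 1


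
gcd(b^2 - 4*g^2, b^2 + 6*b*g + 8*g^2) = b + 2*g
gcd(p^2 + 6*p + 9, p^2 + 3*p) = p + 3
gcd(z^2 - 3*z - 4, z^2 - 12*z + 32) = z - 4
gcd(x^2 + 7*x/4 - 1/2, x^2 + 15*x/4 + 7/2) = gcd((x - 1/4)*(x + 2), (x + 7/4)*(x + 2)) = x + 2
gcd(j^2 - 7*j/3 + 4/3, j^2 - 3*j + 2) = j - 1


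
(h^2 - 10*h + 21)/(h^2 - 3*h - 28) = (h - 3)/(h + 4)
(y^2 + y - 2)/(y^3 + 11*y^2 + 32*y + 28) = (y - 1)/(y^2 + 9*y + 14)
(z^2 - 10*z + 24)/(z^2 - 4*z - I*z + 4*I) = (z - 6)/(z - I)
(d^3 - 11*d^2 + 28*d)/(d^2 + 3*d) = (d^2 - 11*d + 28)/(d + 3)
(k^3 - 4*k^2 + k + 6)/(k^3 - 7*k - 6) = (k - 2)/(k + 2)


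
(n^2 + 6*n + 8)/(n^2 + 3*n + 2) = (n + 4)/(n + 1)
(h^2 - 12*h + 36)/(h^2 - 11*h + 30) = (h - 6)/(h - 5)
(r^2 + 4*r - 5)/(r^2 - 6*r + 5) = (r + 5)/(r - 5)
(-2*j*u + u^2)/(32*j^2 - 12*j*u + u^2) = u*(-2*j + u)/(32*j^2 - 12*j*u + u^2)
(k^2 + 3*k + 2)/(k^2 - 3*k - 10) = (k + 1)/(k - 5)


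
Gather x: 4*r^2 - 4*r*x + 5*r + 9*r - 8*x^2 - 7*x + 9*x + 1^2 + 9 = 4*r^2 + 14*r - 8*x^2 + x*(2 - 4*r) + 10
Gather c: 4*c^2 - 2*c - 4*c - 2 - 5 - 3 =4*c^2 - 6*c - 10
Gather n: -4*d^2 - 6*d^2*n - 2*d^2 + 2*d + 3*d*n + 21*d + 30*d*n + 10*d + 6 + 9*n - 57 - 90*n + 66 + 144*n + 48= -6*d^2 + 33*d + n*(-6*d^2 + 33*d + 63) + 63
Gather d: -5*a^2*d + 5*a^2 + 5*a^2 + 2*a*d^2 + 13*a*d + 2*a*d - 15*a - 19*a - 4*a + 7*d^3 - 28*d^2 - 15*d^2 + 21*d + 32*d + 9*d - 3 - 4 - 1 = 10*a^2 - 38*a + 7*d^3 + d^2*(2*a - 43) + d*(-5*a^2 + 15*a + 62) - 8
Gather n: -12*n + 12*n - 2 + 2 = 0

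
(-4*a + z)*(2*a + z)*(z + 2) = -8*a^2*z - 16*a^2 - 2*a*z^2 - 4*a*z + z^3 + 2*z^2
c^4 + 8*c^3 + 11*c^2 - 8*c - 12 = (c - 1)*(c + 1)*(c + 2)*(c + 6)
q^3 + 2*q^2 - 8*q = q*(q - 2)*(q + 4)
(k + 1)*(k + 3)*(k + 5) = k^3 + 9*k^2 + 23*k + 15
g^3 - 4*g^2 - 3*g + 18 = (g - 3)^2*(g + 2)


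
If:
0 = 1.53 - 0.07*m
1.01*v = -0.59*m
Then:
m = 21.86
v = -12.77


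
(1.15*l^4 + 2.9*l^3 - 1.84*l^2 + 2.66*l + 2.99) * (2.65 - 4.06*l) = -4.669*l^5 - 8.7265*l^4 + 15.1554*l^3 - 15.6756*l^2 - 5.0904*l + 7.9235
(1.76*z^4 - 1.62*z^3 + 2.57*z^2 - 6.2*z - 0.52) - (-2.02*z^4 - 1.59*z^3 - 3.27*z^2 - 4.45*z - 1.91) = 3.78*z^4 - 0.03*z^3 + 5.84*z^2 - 1.75*z + 1.39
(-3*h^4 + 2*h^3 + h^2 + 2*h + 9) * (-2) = 6*h^4 - 4*h^3 - 2*h^2 - 4*h - 18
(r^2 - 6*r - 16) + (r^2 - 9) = 2*r^2 - 6*r - 25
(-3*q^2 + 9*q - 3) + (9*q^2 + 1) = 6*q^2 + 9*q - 2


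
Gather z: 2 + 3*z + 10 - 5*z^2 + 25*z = -5*z^2 + 28*z + 12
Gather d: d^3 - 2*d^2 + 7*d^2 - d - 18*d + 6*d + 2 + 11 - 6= d^3 + 5*d^2 - 13*d + 7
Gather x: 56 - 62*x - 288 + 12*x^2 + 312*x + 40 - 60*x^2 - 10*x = -48*x^2 + 240*x - 192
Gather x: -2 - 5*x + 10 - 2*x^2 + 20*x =-2*x^2 + 15*x + 8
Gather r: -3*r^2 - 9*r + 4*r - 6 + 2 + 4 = -3*r^2 - 5*r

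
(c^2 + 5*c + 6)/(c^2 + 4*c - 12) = (c^2 + 5*c + 6)/(c^2 + 4*c - 12)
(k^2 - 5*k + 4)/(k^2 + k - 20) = (k - 1)/(k + 5)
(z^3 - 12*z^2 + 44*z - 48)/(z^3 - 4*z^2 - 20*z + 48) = (z - 4)/(z + 4)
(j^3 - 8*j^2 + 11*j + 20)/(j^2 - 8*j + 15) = (j^2 - 3*j - 4)/(j - 3)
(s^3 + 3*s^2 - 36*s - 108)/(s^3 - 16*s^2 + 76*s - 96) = (s^2 + 9*s + 18)/(s^2 - 10*s + 16)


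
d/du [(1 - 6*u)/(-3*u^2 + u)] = (-18*u^2 + 6*u - 1)/(u^2*(9*u^2 - 6*u + 1))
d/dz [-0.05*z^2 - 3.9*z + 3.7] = -0.1*z - 3.9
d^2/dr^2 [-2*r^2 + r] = -4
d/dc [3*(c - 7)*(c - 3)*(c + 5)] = 9*c^2 - 30*c - 87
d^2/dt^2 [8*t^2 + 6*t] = 16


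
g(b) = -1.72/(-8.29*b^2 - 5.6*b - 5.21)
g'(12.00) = -0.00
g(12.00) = 0.00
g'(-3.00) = 0.02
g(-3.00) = 0.03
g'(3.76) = -0.01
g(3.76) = 0.01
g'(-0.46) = 0.18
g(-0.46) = 0.39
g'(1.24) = -0.07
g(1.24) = 0.07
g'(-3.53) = 0.01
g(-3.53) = 0.02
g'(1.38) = -0.06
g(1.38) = 0.06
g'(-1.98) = 0.07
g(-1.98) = 0.06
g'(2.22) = -0.02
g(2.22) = 0.03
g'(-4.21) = 0.01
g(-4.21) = 0.01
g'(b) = -1.72*(16.58*b + 5.6)/(-8.29*b^2 - 5.6*b - 5.21)^2 = (-28.5176*b - 9.632)/(8.29*b^2 + 5.6*b + 5.21)^2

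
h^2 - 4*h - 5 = (h - 5)*(h + 1)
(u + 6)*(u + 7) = u^2 + 13*u + 42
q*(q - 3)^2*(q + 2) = q^4 - 4*q^3 - 3*q^2 + 18*q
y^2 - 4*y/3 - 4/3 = (y - 2)*(y + 2/3)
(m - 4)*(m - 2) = m^2 - 6*m + 8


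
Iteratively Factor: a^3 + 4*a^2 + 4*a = (a + 2)*(a^2 + 2*a) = (a + 2)^2*(a)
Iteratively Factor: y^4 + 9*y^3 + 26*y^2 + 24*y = (y)*(y^3 + 9*y^2 + 26*y + 24) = y*(y + 2)*(y^2 + 7*y + 12) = y*(y + 2)*(y + 4)*(y + 3)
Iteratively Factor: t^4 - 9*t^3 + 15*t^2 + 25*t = (t + 1)*(t^3 - 10*t^2 + 25*t) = t*(t + 1)*(t^2 - 10*t + 25) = t*(t - 5)*(t + 1)*(t - 5)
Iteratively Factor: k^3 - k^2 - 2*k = (k - 2)*(k^2 + k) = k*(k - 2)*(k + 1)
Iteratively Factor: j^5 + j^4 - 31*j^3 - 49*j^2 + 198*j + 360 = (j - 5)*(j^4 + 6*j^3 - j^2 - 54*j - 72) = (j - 5)*(j + 4)*(j^3 + 2*j^2 - 9*j - 18) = (j - 5)*(j + 2)*(j + 4)*(j^2 - 9) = (j - 5)*(j + 2)*(j + 3)*(j + 4)*(j - 3)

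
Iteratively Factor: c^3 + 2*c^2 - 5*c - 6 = (c - 2)*(c^2 + 4*c + 3) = (c - 2)*(c + 1)*(c + 3)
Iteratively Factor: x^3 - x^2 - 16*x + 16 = (x - 4)*(x^2 + 3*x - 4) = (x - 4)*(x - 1)*(x + 4)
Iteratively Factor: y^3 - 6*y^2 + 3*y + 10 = (y - 5)*(y^2 - y - 2) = (y - 5)*(y - 2)*(y + 1)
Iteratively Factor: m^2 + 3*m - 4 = (m - 1)*(m + 4)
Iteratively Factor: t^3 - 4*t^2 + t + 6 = (t - 2)*(t^2 - 2*t - 3) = (t - 2)*(t + 1)*(t - 3)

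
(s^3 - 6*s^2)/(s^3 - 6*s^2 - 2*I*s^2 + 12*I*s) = s/(s - 2*I)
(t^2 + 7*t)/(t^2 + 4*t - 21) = t/(t - 3)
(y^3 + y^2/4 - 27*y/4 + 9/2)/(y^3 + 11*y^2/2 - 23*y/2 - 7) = (4*y^2 + 9*y - 9)/(2*(2*y^2 + 15*y + 7))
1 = 1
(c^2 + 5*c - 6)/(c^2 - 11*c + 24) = (c^2 + 5*c - 6)/(c^2 - 11*c + 24)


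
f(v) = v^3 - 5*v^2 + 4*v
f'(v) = 3*v^2 - 10*v + 4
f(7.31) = 152.68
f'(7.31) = 91.21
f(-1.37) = -17.44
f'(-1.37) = 23.33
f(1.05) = -0.15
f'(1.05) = -3.19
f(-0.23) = -1.20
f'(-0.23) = 6.46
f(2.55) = -5.73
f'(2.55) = -1.99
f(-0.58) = -4.20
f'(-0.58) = 10.81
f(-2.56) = -59.79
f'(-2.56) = 49.26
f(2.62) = -5.86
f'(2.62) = -1.61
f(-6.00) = -420.00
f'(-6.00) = 172.00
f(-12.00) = -2496.00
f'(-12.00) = 556.00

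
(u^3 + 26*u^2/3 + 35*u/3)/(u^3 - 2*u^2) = (3*u^2 + 26*u + 35)/(3*u*(u - 2))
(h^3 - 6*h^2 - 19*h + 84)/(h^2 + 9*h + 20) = (h^2 - 10*h + 21)/(h + 5)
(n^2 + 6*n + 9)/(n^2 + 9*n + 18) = (n + 3)/(n + 6)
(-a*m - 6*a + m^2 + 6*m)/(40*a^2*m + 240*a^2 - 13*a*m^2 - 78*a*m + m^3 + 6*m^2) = (-a + m)/(40*a^2 - 13*a*m + m^2)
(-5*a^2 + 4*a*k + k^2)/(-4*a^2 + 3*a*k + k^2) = (5*a + k)/(4*a + k)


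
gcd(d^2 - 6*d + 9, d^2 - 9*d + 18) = d - 3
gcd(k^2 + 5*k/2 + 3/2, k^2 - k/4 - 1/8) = 1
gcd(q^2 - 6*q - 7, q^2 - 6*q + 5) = 1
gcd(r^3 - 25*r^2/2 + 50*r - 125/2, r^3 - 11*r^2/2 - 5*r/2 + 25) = r^2 - 15*r/2 + 25/2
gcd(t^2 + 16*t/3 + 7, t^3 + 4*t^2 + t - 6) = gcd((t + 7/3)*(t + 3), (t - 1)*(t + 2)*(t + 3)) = t + 3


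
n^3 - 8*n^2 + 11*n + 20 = (n - 5)*(n - 4)*(n + 1)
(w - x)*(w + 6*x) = w^2 + 5*w*x - 6*x^2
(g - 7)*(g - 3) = g^2 - 10*g + 21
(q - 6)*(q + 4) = q^2 - 2*q - 24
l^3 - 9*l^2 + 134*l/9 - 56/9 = (l - 7)*(l - 4/3)*(l - 2/3)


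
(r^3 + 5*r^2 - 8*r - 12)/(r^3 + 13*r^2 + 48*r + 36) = (r - 2)/(r + 6)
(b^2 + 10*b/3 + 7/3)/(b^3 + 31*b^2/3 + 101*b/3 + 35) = (b + 1)/(b^2 + 8*b + 15)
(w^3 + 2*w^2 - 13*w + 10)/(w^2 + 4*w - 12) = (w^2 + 4*w - 5)/(w + 6)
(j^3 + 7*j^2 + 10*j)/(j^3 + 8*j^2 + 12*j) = (j + 5)/(j + 6)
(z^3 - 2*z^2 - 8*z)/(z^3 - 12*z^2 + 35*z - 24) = z*(z^2 - 2*z - 8)/(z^3 - 12*z^2 + 35*z - 24)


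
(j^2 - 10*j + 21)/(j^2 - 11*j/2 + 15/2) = 2*(j - 7)/(2*j - 5)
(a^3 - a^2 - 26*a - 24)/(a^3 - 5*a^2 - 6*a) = (a + 4)/a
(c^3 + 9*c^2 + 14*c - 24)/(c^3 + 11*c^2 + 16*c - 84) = (c^2 + 3*c - 4)/(c^2 + 5*c - 14)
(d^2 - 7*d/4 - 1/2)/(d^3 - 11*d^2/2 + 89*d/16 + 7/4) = 4*(d - 2)/(4*d^2 - 23*d + 28)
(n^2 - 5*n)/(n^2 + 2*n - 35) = n/(n + 7)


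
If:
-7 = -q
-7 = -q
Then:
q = 7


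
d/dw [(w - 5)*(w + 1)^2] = 3*(w - 3)*(w + 1)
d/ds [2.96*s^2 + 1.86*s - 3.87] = 5.92*s + 1.86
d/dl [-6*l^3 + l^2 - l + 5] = -18*l^2 + 2*l - 1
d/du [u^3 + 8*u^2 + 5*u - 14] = 3*u^2 + 16*u + 5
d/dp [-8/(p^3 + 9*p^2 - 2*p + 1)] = 8*(3*p^2 + 18*p - 2)/(p^3 + 9*p^2 - 2*p + 1)^2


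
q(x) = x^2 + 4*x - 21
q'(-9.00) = -14.00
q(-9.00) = 24.00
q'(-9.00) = -14.00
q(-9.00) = 24.00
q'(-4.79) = -5.58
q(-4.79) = -17.22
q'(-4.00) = -4.00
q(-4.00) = -21.00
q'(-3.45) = -2.90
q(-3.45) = -22.90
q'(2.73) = 9.46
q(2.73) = -2.63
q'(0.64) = 5.28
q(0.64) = -18.03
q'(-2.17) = -0.34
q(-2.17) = -24.97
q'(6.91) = 17.82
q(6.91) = 54.39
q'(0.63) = 5.26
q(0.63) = -18.08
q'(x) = 2*x + 4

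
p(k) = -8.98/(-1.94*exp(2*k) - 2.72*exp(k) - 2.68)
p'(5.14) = -0.00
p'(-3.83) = -0.07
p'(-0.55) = -1.07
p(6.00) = 0.00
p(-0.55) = 1.83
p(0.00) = 1.22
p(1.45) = 0.18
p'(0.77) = -0.69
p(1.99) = 0.07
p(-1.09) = 2.35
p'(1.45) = -0.30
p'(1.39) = -0.33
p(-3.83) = 3.28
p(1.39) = 0.20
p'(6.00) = 0.00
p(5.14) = 0.00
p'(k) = -8.98*(3.88*exp(2*k) + 2.72*exp(k))/(-1.94*exp(2*k) - 2.72*exp(k) - 2.68)^2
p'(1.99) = -0.13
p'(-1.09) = -0.84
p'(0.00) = -1.10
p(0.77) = 0.51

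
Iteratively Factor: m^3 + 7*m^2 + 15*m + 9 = (m + 3)*(m^2 + 4*m + 3) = (m + 1)*(m + 3)*(m + 3)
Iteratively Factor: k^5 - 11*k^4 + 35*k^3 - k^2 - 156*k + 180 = (k - 3)*(k^4 - 8*k^3 + 11*k^2 + 32*k - 60) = (k - 3)*(k + 2)*(k^3 - 10*k^2 + 31*k - 30) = (k - 3)*(k - 2)*(k + 2)*(k^2 - 8*k + 15) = (k - 3)^2*(k - 2)*(k + 2)*(k - 5)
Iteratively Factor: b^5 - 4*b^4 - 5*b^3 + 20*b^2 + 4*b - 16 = (b - 2)*(b^4 - 2*b^3 - 9*b^2 + 2*b + 8) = (b - 2)*(b - 1)*(b^3 - b^2 - 10*b - 8) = (b - 2)*(b - 1)*(b + 1)*(b^2 - 2*b - 8) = (b - 2)*(b - 1)*(b + 1)*(b + 2)*(b - 4)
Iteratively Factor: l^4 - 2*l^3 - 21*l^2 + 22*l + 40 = (l - 5)*(l^3 + 3*l^2 - 6*l - 8) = (l - 5)*(l - 2)*(l^2 + 5*l + 4) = (l - 5)*(l - 2)*(l + 4)*(l + 1)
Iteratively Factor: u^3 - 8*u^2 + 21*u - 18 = (u - 3)*(u^2 - 5*u + 6) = (u - 3)^2*(u - 2)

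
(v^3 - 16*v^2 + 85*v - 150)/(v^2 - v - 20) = (v^2 - 11*v + 30)/(v + 4)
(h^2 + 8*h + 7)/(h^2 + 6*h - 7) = (h + 1)/(h - 1)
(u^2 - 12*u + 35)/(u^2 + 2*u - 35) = (u - 7)/(u + 7)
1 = 1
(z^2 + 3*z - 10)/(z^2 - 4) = (z + 5)/(z + 2)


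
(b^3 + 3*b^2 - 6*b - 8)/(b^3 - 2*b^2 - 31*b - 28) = (b - 2)/(b - 7)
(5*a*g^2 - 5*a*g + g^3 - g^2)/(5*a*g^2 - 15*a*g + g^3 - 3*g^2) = (g - 1)/(g - 3)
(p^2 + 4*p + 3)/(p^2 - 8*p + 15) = (p^2 + 4*p + 3)/(p^2 - 8*p + 15)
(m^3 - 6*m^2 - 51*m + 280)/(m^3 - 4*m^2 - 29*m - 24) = (m^2 + 2*m - 35)/(m^2 + 4*m + 3)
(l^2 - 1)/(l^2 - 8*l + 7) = (l + 1)/(l - 7)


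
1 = 1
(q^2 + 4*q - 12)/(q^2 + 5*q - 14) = (q + 6)/(q + 7)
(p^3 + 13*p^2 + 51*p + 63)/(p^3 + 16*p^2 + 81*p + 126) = (p + 3)/(p + 6)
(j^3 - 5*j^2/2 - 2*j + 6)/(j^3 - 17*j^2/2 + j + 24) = (j - 2)/(j - 8)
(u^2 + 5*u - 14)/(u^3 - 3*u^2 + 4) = (u + 7)/(u^2 - u - 2)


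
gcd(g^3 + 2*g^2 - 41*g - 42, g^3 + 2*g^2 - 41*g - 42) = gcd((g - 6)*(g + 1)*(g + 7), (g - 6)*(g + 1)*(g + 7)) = g^3 + 2*g^2 - 41*g - 42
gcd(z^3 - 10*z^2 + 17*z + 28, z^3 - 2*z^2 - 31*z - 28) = z^2 - 6*z - 7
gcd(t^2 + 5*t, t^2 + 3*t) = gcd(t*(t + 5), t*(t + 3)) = t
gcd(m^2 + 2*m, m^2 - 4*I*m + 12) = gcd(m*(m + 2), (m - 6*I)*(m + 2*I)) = 1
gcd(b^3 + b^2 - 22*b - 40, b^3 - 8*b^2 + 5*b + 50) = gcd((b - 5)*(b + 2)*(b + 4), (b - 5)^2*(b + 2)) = b^2 - 3*b - 10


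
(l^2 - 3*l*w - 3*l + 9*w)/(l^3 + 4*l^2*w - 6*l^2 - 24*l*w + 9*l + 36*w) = (l - 3*w)/(l^2 + 4*l*w - 3*l - 12*w)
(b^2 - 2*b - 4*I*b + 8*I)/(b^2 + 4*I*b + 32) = (b - 2)/(b + 8*I)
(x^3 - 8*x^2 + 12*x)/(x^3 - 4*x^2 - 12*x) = (x - 2)/(x + 2)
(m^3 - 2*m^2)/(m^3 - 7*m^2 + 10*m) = m/(m - 5)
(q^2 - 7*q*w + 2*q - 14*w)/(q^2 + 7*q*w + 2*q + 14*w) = (q - 7*w)/(q + 7*w)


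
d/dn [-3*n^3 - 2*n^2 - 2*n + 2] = -9*n^2 - 4*n - 2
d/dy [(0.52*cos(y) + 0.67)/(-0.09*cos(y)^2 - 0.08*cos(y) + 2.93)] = (0.0468*sin(y)^2 - 0.1206*cos(y) - 1.624)*sin(y)/(0.09*cos(y)^2 + 0.08*cos(y) - 2.93)^2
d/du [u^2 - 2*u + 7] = 2*u - 2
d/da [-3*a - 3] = -3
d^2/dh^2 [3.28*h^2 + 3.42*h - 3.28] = 6.56000000000000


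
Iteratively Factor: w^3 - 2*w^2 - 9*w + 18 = (w - 3)*(w^2 + w - 6) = (w - 3)*(w + 3)*(w - 2)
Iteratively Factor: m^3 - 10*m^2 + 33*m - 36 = (m - 3)*(m^2 - 7*m + 12) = (m - 4)*(m - 3)*(m - 3)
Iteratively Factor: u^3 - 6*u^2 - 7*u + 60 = (u - 4)*(u^2 - 2*u - 15) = (u - 5)*(u - 4)*(u + 3)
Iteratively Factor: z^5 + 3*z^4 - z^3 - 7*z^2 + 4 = (z - 1)*(z^4 + 4*z^3 + 3*z^2 - 4*z - 4) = (z - 1)*(z + 2)*(z^3 + 2*z^2 - z - 2) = (z - 1)*(z + 1)*(z + 2)*(z^2 + z - 2) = (z - 1)*(z + 1)*(z + 2)^2*(z - 1)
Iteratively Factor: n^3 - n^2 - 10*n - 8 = (n + 2)*(n^2 - 3*n - 4) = (n + 1)*(n + 2)*(n - 4)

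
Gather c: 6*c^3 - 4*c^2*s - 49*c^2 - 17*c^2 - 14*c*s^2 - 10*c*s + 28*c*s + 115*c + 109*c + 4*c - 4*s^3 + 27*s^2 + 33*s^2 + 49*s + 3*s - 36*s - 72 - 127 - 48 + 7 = 6*c^3 + c^2*(-4*s - 66) + c*(-14*s^2 + 18*s + 228) - 4*s^3 + 60*s^2 + 16*s - 240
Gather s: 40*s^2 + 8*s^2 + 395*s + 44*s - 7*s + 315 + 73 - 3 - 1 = 48*s^2 + 432*s + 384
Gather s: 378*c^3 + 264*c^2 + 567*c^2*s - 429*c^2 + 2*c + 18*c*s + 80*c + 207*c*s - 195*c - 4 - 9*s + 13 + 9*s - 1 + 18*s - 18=378*c^3 - 165*c^2 - 113*c + s*(567*c^2 + 225*c + 18) - 10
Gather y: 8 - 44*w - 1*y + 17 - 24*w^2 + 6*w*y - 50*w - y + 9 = -24*w^2 - 94*w + y*(6*w - 2) + 34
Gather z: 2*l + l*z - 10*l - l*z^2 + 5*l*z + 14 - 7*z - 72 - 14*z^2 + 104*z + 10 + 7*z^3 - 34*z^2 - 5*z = -8*l + 7*z^3 + z^2*(-l - 48) + z*(6*l + 92) - 48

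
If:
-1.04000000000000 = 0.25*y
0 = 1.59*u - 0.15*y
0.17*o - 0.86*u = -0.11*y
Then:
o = 0.71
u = -0.39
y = -4.16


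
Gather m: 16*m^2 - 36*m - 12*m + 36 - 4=16*m^2 - 48*m + 32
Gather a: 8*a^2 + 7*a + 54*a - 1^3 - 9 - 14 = 8*a^2 + 61*a - 24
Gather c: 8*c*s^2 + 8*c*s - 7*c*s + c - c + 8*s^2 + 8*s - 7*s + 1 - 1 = c*(8*s^2 + s) + 8*s^2 + s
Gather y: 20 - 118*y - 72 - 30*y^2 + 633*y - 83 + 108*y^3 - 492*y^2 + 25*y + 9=108*y^3 - 522*y^2 + 540*y - 126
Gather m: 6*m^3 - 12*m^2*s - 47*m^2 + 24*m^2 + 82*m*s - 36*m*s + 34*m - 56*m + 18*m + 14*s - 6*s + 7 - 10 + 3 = 6*m^3 + m^2*(-12*s - 23) + m*(46*s - 4) + 8*s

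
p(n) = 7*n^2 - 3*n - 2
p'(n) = 14*n - 3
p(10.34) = 715.39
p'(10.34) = 141.76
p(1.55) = 10.17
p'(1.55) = 18.70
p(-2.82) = 62.13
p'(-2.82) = -42.48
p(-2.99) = 69.55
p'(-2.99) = -44.86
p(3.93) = 94.32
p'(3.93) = 52.02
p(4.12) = 104.46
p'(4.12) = 54.68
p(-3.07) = 73.18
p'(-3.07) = -45.98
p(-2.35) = 43.71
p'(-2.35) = -35.90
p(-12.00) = 1042.00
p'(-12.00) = -171.00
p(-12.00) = 1042.00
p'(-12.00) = -171.00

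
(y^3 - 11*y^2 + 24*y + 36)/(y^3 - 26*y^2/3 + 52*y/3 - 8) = 3*(y^2 - 5*y - 6)/(3*y^2 - 8*y + 4)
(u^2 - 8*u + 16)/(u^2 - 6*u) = (u^2 - 8*u + 16)/(u*(u - 6))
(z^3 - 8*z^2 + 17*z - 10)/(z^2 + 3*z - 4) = (z^2 - 7*z + 10)/(z + 4)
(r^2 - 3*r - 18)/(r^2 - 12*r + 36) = (r + 3)/(r - 6)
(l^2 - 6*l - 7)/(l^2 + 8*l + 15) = (l^2 - 6*l - 7)/(l^2 + 8*l + 15)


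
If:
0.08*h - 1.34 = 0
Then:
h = 16.75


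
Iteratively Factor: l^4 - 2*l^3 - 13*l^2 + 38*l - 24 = (l - 1)*(l^3 - l^2 - 14*l + 24) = (l - 2)*(l - 1)*(l^2 + l - 12) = (l - 2)*(l - 1)*(l + 4)*(l - 3)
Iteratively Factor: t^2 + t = (t)*(t + 1)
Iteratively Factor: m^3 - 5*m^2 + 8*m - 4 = (m - 2)*(m^2 - 3*m + 2) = (m - 2)*(m - 1)*(m - 2)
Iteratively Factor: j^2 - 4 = (j - 2)*(j + 2)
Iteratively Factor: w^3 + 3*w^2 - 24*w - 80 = (w + 4)*(w^2 - w - 20) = (w + 4)^2*(w - 5)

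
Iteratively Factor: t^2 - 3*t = (t)*(t - 3)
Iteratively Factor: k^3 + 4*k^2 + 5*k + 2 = (k + 1)*(k^2 + 3*k + 2) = (k + 1)*(k + 2)*(k + 1)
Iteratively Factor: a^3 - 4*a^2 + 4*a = (a - 2)*(a^2 - 2*a) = a*(a - 2)*(a - 2)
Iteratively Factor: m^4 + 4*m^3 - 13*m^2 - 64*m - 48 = (m - 4)*(m^3 + 8*m^2 + 19*m + 12) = (m - 4)*(m + 1)*(m^2 + 7*m + 12) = (m - 4)*(m + 1)*(m + 3)*(m + 4)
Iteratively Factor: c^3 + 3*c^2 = (c + 3)*(c^2) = c*(c + 3)*(c)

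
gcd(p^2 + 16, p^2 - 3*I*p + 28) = p + 4*I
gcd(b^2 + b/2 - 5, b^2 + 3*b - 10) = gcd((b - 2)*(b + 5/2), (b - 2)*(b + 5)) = b - 2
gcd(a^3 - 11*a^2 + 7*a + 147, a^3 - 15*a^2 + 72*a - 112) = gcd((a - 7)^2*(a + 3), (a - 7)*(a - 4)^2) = a - 7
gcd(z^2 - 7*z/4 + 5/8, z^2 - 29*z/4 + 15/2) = z - 5/4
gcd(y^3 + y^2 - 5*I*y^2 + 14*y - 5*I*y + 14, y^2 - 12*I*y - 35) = y - 7*I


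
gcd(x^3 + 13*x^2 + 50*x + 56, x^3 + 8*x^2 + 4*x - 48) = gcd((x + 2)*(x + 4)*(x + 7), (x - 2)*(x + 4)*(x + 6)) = x + 4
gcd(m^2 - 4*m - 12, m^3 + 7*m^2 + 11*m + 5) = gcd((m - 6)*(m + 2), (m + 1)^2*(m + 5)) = 1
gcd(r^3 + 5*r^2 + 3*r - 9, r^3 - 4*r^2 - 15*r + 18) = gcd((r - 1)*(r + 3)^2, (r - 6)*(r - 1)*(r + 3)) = r^2 + 2*r - 3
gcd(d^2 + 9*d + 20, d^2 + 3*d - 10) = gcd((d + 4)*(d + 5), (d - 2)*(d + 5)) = d + 5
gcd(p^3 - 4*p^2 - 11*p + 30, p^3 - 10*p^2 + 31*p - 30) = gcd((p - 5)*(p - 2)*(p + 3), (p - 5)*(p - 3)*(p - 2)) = p^2 - 7*p + 10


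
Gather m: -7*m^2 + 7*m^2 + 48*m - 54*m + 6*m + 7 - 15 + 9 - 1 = 0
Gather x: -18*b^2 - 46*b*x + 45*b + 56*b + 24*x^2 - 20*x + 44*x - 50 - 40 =-18*b^2 + 101*b + 24*x^2 + x*(24 - 46*b) - 90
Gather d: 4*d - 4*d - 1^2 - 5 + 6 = 0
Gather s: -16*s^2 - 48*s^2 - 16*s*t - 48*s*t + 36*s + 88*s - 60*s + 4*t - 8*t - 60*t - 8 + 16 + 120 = -64*s^2 + s*(64 - 64*t) - 64*t + 128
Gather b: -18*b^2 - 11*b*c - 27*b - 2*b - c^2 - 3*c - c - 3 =-18*b^2 + b*(-11*c - 29) - c^2 - 4*c - 3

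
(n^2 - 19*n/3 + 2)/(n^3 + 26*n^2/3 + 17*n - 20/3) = (n - 6)/(n^2 + 9*n + 20)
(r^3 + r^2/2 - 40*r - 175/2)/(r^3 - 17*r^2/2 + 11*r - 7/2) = (2*r^2 + 15*r + 25)/(2*r^2 - 3*r + 1)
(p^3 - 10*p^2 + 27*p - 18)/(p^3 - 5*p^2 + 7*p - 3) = (p - 6)/(p - 1)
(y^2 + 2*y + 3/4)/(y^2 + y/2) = (y + 3/2)/y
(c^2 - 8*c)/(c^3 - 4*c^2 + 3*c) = (c - 8)/(c^2 - 4*c + 3)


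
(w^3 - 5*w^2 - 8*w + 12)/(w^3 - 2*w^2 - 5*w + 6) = (w - 6)/(w - 3)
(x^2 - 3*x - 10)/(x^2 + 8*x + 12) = (x - 5)/(x + 6)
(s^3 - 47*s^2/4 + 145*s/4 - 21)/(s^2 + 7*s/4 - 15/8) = 2*(s^2 - 11*s + 28)/(2*s + 5)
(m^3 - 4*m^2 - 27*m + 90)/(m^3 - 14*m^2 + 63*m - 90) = (m + 5)/(m - 5)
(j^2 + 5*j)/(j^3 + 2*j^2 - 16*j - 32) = j*(j + 5)/(j^3 + 2*j^2 - 16*j - 32)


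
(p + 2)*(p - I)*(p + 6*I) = p^3 + 2*p^2 + 5*I*p^2 + 6*p + 10*I*p + 12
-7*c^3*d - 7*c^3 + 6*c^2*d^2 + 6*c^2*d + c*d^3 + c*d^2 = (-c + d)*(7*c + d)*(c*d + c)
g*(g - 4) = g^2 - 4*g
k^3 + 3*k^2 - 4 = (k - 1)*(k + 2)^2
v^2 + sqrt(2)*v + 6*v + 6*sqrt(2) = (v + 6)*(v + sqrt(2))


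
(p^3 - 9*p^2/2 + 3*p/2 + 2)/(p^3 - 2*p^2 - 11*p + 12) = (p + 1/2)/(p + 3)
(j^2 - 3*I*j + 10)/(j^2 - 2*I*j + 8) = (j - 5*I)/(j - 4*I)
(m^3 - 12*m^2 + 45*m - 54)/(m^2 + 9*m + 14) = (m^3 - 12*m^2 + 45*m - 54)/(m^2 + 9*m + 14)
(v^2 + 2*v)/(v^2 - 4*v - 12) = v/(v - 6)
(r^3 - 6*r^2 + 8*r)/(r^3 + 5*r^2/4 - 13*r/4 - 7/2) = 4*r*(r^2 - 6*r + 8)/(4*r^3 + 5*r^2 - 13*r - 14)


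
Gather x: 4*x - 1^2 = 4*x - 1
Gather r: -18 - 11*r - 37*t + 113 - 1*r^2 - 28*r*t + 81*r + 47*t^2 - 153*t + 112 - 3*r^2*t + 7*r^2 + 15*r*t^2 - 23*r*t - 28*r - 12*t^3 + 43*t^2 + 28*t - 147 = r^2*(6 - 3*t) + r*(15*t^2 - 51*t + 42) - 12*t^3 + 90*t^2 - 162*t + 60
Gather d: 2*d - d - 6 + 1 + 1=d - 4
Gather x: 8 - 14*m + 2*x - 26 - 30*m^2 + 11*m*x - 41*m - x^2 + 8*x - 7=-30*m^2 - 55*m - x^2 + x*(11*m + 10) - 25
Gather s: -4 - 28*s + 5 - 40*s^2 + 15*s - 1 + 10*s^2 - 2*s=-30*s^2 - 15*s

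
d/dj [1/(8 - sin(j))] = cos(j)/(sin(j) - 8)^2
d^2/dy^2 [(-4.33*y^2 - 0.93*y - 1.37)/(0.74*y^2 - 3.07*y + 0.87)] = (3.5527136788005e-15*y^4 - 20.692324*y^3 + 12.224652*y^2 + 22.2666*y - 35.582842)/(0.405224*y^6 - 5.043396*y^5 + 22.352514*y^4 - 40.793239*y^3 + 26.279307*y^2 - 6.971049*y + 0.658503)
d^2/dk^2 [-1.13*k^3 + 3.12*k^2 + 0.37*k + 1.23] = 6.24 - 6.78*k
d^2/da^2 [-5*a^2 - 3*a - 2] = -10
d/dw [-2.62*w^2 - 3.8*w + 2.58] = -5.24*w - 3.8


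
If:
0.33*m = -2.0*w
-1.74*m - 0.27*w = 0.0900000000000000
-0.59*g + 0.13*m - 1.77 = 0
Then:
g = -3.01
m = -0.05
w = 0.01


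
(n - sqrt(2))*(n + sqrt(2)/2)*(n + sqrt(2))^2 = n^4 + 3*sqrt(2)*n^3/2 - n^2 - 3*sqrt(2)*n - 2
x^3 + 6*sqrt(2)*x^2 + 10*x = x*(x + sqrt(2))*(x + 5*sqrt(2))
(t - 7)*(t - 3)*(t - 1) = t^3 - 11*t^2 + 31*t - 21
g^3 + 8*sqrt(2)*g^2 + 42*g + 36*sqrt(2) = (g + 2*sqrt(2))*(g + 3*sqrt(2))^2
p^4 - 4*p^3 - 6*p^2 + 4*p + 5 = (p - 5)*(p - 1)*(p + 1)^2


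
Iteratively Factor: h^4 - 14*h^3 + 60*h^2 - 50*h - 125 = (h - 5)*(h^3 - 9*h^2 + 15*h + 25) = (h - 5)^2*(h^2 - 4*h - 5) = (h - 5)^2*(h + 1)*(h - 5)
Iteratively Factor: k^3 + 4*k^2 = (k)*(k^2 + 4*k) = k*(k + 4)*(k)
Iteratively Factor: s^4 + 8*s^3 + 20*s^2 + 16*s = (s + 2)*(s^3 + 6*s^2 + 8*s) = s*(s + 2)*(s^2 + 6*s + 8) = s*(s + 2)*(s + 4)*(s + 2)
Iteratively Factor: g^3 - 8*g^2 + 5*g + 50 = (g - 5)*(g^2 - 3*g - 10) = (g - 5)^2*(g + 2)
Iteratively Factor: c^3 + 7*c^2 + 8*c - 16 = (c + 4)*(c^2 + 3*c - 4) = (c + 4)^2*(c - 1)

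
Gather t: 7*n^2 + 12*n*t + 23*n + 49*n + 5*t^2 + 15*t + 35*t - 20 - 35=7*n^2 + 72*n + 5*t^2 + t*(12*n + 50) - 55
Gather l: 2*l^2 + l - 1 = 2*l^2 + l - 1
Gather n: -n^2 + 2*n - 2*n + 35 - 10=25 - n^2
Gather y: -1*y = -y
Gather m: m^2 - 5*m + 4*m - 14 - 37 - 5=m^2 - m - 56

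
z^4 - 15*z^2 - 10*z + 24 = (z - 4)*(z - 1)*(z + 2)*(z + 3)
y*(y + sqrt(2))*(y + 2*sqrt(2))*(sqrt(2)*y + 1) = sqrt(2)*y^4 + 7*y^3 + 7*sqrt(2)*y^2 + 4*y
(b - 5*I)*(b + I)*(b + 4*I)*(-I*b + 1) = -I*b^4 + b^3 - 21*I*b^2 + 41*b + 20*I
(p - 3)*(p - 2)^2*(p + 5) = p^4 - 2*p^3 - 19*p^2 + 68*p - 60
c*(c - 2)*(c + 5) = c^3 + 3*c^2 - 10*c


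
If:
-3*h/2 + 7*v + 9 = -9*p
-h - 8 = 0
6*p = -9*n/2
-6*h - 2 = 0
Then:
No Solution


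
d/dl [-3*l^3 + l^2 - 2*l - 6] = -9*l^2 + 2*l - 2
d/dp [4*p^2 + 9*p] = 8*p + 9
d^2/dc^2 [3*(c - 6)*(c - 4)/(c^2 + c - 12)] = 6*(-11*c^3 + 108*c^2 - 288*c + 336)/(c^6 + 3*c^5 - 33*c^4 - 71*c^3 + 396*c^2 + 432*c - 1728)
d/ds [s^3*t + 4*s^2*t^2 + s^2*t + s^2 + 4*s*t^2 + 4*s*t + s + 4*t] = 3*s^2*t + 8*s*t^2 + 2*s*t + 2*s + 4*t^2 + 4*t + 1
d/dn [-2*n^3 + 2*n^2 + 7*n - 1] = -6*n^2 + 4*n + 7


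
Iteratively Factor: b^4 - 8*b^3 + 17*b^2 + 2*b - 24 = (b - 2)*(b^3 - 6*b^2 + 5*b + 12) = (b - 2)*(b + 1)*(b^2 - 7*b + 12) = (b - 4)*(b - 2)*(b + 1)*(b - 3)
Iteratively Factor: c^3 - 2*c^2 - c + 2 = (c + 1)*(c^2 - 3*c + 2) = (c - 1)*(c + 1)*(c - 2)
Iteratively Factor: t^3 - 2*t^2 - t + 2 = (t - 2)*(t^2 - 1) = (t - 2)*(t - 1)*(t + 1)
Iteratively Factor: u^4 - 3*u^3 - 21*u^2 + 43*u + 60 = (u - 3)*(u^3 - 21*u - 20) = (u - 3)*(u + 4)*(u^2 - 4*u - 5) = (u - 3)*(u + 1)*(u + 4)*(u - 5)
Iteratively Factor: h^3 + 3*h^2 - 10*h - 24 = (h - 3)*(h^2 + 6*h + 8) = (h - 3)*(h + 4)*(h + 2)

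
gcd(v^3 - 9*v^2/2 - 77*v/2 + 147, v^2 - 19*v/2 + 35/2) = v - 7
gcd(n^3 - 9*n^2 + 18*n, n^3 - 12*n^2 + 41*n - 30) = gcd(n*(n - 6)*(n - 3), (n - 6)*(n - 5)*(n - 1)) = n - 6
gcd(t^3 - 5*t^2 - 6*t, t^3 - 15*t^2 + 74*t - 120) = t - 6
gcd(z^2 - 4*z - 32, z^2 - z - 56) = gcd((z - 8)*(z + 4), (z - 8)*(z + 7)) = z - 8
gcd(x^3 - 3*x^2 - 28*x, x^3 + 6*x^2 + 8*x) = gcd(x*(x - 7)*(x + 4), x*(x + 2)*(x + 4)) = x^2 + 4*x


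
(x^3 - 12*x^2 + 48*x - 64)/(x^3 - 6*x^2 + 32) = (x - 4)/(x + 2)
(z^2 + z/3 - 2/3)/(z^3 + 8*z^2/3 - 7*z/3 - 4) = (3*z - 2)/(3*z^2 + 5*z - 12)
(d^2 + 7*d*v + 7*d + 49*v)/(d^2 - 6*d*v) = (d^2 + 7*d*v + 7*d + 49*v)/(d*(d - 6*v))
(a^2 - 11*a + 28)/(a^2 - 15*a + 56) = (a - 4)/(a - 8)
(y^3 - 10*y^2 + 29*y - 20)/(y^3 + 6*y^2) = (y^3 - 10*y^2 + 29*y - 20)/(y^2*(y + 6))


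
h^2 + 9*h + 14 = (h + 2)*(h + 7)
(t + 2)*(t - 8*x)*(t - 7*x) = t^3 - 15*t^2*x + 2*t^2 + 56*t*x^2 - 30*t*x + 112*x^2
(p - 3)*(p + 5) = p^2 + 2*p - 15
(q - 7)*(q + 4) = q^2 - 3*q - 28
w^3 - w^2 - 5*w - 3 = (w - 3)*(w + 1)^2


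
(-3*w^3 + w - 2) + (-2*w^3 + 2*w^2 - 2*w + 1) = -5*w^3 + 2*w^2 - w - 1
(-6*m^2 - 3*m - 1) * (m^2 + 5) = -6*m^4 - 3*m^3 - 31*m^2 - 15*m - 5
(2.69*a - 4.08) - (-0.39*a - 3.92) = 3.08*a - 0.16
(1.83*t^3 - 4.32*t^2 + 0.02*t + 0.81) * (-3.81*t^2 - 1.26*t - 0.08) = -6.9723*t^5 + 14.1534*t^4 + 5.2206*t^3 - 2.7657*t^2 - 1.0222*t - 0.0648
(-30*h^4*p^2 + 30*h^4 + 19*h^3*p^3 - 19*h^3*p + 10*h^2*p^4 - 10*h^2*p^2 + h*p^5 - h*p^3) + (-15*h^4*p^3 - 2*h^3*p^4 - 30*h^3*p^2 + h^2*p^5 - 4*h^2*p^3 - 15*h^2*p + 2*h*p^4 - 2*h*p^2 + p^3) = -15*h^4*p^3 - 30*h^4*p^2 + 30*h^4 - 2*h^3*p^4 + 19*h^3*p^3 - 30*h^3*p^2 - 19*h^3*p + h^2*p^5 + 10*h^2*p^4 - 4*h^2*p^3 - 10*h^2*p^2 - 15*h^2*p + h*p^5 + 2*h*p^4 - h*p^3 - 2*h*p^2 + p^3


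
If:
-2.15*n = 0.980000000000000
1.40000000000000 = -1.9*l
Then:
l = -0.74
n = -0.46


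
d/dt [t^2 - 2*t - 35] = 2*t - 2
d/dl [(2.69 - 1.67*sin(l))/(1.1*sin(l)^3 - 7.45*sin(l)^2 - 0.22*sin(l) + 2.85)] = (3.674*sin(l)^3 - 21.3185*sin(l)^2 + 40.081*sin(l) - 4.1677)*cos(l)/(1.21*sin(l)^6 - 16.39*sin(l)^5 + 55.0185*sin(l)^4 + 9.548*sin(l)^3 - 42.4166*sin(l)^2 - 1.254*sin(l) + 8.1225)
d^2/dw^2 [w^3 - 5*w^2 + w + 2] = 6*w - 10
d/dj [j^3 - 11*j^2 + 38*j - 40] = 3*j^2 - 22*j + 38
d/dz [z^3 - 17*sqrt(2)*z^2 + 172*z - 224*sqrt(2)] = 3*z^2 - 34*sqrt(2)*z + 172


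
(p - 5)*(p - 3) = p^2 - 8*p + 15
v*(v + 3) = v^2 + 3*v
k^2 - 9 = (k - 3)*(k + 3)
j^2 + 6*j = j*(j + 6)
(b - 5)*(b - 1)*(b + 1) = b^3 - 5*b^2 - b + 5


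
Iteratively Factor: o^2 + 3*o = (o)*(o + 3)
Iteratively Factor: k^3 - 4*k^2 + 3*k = (k - 3)*(k^2 - k) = (k - 3)*(k - 1)*(k)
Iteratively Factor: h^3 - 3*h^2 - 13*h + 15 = (h + 3)*(h^2 - 6*h + 5) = (h - 5)*(h + 3)*(h - 1)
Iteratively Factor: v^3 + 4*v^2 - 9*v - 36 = (v + 4)*(v^2 - 9) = (v + 3)*(v + 4)*(v - 3)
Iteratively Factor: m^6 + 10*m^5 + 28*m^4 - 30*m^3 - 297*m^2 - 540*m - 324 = (m + 2)*(m^5 + 8*m^4 + 12*m^3 - 54*m^2 - 189*m - 162) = (m - 3)*(m + 2)*(m^4 + 11*m^3 + 45*m^2 + 81*m + 54) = (m - 3)*(m + 2)*(m + 3)*(m^3 + 8*m^2 + 21*m + 18) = (m - 3)*(m + 2)*(m + 3)^2*(m^2 + 5*m + 6) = (m - 3)*(m + 2)^2*(m + 3)^2*(m + 3)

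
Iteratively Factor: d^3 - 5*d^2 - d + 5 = (d - 5)*(d^2 - 1) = (d - 5)*(d + 1)*(d - 1)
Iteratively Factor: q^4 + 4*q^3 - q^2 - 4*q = (q)*(q^3 + 4*q^2 - q - 4) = q*(q - 1)*(q^2 + 5*q + 4) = q*(q - 1)*(q + 4)*(q + 1)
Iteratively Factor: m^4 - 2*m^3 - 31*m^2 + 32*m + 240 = (m + 3)*(m^3 - 5*m^2 - 16*m + 80) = (m + 3)*(m + 4)*(m^2 - 9*m + 20) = (m - 5)*(m + 3)*(m + 4)*(m - 4)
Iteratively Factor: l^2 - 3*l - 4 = (l + 1)*(l - 4)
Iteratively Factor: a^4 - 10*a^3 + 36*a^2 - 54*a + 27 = (a - 1)*(a^3 - 9*a^2 + 27*a - 27) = (a - 3)*(a - 1)*(a^2 - 6*a + 9) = (a - 3)^2*(a - 1)*(a - 3)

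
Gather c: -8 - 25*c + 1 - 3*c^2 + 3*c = -3*c^2 - 22*c - 7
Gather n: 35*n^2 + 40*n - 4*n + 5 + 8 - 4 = 35*n^2 + 36*n + 9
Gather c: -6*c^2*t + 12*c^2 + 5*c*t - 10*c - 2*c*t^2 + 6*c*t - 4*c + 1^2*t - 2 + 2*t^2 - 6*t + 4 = c^2*(12 - 6*t) + c*(-2*t^2 + 11*t - 14) + 2*t^2 - 5*t + 2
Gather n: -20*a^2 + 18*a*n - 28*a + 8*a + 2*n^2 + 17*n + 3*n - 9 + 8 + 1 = -20*a^2 - 20*a + 2*n^2 + n*(18*a + 20)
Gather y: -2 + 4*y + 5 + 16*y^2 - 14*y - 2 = 16*y^2 - 10*y + 1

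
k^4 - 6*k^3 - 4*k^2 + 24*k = k*(k - 6)*(k - 2)*(k + 2)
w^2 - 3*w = w*(w - 3)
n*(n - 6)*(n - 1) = n^3 - 7*n^2 + 6*n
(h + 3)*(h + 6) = h^2 + 9*h + 18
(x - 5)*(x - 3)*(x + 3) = x^3 - 5*x^2 - 9*x + 45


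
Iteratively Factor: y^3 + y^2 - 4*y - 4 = (y + 2)*(y^2 - y - 2) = (y + 1)*(y + 2)*(y - 2)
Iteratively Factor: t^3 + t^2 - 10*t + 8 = (t - 1)*(t^2 + 2*t - 8) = (t - 2)*(t - 1)*(t + 4)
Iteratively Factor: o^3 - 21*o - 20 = (o + 1)*(o^2 - o - 20) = (o + 1)*(o + 4)*(o - 5)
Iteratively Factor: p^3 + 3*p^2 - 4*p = (p + 4)*(p^2 - p) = p*(p + 4)*(p - 1)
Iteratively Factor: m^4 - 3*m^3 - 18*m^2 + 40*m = (m - 5)*(m^3 + 2*m^2 - 8*m) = (m - 5)*(m + 4)*(m^2 - 2*m) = m*(m - 5)*(m + 4)*(m - 2)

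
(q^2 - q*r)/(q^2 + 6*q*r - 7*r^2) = q/(q + 7*r)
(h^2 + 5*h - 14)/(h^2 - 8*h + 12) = (h + 7)/(h - 6)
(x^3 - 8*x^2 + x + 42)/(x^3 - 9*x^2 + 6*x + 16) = (x^3 - 8*x^2 + x + 42)/(x^3 - 9*x^2 + 6*x + 16)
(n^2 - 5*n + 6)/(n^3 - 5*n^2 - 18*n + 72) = (n - 2)/(n^2 - 2*n - 24)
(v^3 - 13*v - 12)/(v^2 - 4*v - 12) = (-v^3 + 13*v + 12)/(-v^2 + 4*v + 12)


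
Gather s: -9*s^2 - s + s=-9*s^2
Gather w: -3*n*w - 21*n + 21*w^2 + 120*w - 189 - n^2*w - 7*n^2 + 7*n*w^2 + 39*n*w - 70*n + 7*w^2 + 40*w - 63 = -7*n^2 - 91*n + w^2*(7*n + 28) + w*(-n^2 + 36*n + 160) - 252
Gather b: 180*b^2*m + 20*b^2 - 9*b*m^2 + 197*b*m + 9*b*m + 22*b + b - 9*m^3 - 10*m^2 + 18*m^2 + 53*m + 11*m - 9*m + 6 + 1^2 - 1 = b^2*(180*m + 20) + b*(-9*m^2 + 206*m + 23) - 9*m^3 + 8*m^2 + 55*m + 6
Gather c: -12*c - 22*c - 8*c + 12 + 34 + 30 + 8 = 84 - 42*c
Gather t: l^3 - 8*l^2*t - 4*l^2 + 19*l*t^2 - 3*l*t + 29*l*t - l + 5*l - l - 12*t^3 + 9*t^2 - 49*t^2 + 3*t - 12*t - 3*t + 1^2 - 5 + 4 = l^3 - 4*l^2 + 3*l - 12*t^3 + t^2*(19*l - 40) + t*(-8*l^2 + 26*l - 12)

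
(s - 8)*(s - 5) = s^2 - 13*s + 40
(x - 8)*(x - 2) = x^2 - 10*x + 16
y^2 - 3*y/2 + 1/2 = (y - 1)*(y - 1/2)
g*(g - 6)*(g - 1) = g^3 - 7*g^2 + 6*g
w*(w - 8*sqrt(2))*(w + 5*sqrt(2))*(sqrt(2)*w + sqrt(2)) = sqrt(2)*w^4 - 6*w^3 + sqrt(2)*w^3 - 80*sqrt(2)*w^2 - 6*w^2 - 80*sqrt(2)*w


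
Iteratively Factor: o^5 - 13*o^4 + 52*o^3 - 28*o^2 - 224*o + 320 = (o - 4)*(o^4 - 9*o^3 + 16*o^2 + 36*o - 80) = (o - 4)*(o - 2)*(o^3 - 7*o^2 + 2*o + 40) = (o - 4)*(o - 2)*(o + 2)*(o^2 - 9*o + 20) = (o - 5)*(o - 4)*(o - 2)*(o + 2)*(o - 4)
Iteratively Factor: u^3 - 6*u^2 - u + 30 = (u - 5)*(u^2 - u - 6) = (u - 5)*(u + 2)*(u - 3)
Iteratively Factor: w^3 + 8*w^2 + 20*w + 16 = (w + 2)*(w^2 + 6*w + 8) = (w + 2)*(w + 4)*(w + 2)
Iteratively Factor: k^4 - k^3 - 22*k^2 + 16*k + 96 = (k + 2)*(k^3 - 3*k^2 - 16*k + 48) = (k + 2)*(k + 4)*(k^2 - 7*k + 12) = (k - 4)*(k + 2)*(k + 4)*(k - 3)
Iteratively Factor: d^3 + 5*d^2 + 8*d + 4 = (d + 2)*(d^2 + 3*d + 2) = (d + 1)*(d + 2)*(d + 2)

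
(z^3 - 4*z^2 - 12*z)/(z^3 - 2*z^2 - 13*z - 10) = z*(z - 6)/(z^2 - 4*z - 5)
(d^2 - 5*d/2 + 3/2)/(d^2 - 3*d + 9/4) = 2*(d - 1)/(2*d - 3)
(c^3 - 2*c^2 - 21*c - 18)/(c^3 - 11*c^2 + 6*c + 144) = (c + 1)/(c - 8)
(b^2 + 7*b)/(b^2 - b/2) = 2*(b + 7)/(2*b - 1)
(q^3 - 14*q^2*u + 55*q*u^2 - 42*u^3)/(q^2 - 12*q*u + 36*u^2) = (q^2 - 8*q*u + 7*u^2)/(q - 6*u)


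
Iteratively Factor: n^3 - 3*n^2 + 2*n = (n - 2)*(n^2 - n) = (n - 2)*(n - 1)*(n)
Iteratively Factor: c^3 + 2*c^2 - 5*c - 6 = (c + 1)*(c^2 + c - 6) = (c - 2)*(c + 1)*(c + 3)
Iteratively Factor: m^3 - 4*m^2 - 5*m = (m + 1)*(m^2 - 5*m) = m*(m + 1)*(m - 5)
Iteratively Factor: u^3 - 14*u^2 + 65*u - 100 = (u - 4)*(u^2 - 10*u + 25) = (u - 5)*(u - 4)*(u - 5)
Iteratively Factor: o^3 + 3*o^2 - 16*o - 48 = (o - 4)*(o^2 + 7*o + 12) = (o - 4)*(o + 3)*(o + 4)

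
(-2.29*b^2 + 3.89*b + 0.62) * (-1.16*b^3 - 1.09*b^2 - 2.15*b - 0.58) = 2.6564*b^5 - 2.0163*b^4 - 0.0358000000000009*b^3 - 7.7111*b^2 - 3.5892*b - 0.3596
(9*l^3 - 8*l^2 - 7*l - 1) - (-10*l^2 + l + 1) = 9*l^3 + 2*l^2 - 8*l - 2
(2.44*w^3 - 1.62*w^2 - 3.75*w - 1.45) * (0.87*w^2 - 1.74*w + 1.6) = 2.1228*w^5 - 5.655*w^4 + 3.4603*w^3 + 2.6715*w^2 - 3.477*w - 2.32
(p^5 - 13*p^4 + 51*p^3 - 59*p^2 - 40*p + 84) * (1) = p^5 - 13*p^4 + 51*p^3 - 59*p^2 - 40*p + 84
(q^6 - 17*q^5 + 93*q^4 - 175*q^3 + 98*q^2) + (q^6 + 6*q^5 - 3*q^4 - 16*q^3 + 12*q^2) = 2*q^6 - 11*q^5 + 90*q^4 - 191*q^3 + 110*q^2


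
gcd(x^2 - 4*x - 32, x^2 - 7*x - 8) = x - 8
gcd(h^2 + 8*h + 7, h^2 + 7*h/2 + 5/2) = h + 1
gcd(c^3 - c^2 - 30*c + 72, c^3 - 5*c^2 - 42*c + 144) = c^2 + 3*c - 18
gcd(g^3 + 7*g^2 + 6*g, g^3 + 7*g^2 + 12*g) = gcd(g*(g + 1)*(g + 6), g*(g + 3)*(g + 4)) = g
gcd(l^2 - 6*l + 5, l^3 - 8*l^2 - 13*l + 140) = l - 5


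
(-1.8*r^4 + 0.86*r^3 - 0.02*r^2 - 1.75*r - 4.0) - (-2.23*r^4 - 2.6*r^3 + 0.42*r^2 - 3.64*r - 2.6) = 0.43*r^4 + 3.46*r^3 - 0.44*r^2 + 1.89*r - 1.4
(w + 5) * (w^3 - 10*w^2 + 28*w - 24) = w^4 - 5*w^3 - 22*w^2 + 116*w - 120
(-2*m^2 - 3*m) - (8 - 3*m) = -2*m^2 - 8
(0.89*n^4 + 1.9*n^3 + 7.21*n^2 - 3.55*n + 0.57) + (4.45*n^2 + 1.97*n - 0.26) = 0.89*n^4 + 1.9*n^3 + 11.66*n^2 - 1.58*n + 0.31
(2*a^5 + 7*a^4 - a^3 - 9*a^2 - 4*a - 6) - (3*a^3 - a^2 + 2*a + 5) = 2*a^5 + 7*a^4 - 4*a^3 - 8*a^2 - 6*a - 11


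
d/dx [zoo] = 0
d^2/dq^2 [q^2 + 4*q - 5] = 2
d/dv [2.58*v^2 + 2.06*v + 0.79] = 5.16*v + 2.06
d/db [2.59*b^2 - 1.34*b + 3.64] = 5.18*b - 1.34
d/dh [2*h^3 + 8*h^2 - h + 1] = 6*h^2 + 16*h - 1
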